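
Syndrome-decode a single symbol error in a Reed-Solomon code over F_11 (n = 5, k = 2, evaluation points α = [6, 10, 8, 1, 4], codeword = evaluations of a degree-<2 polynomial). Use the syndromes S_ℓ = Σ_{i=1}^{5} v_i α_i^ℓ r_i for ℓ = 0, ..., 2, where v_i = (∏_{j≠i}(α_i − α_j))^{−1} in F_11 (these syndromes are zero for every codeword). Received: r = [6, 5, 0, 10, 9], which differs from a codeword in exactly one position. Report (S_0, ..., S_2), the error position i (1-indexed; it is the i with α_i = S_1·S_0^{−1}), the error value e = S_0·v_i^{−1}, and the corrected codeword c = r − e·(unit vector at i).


S = (3, 1, 4), error at position 5, error magnitude e = 8, c = [6, 5, 0, 10, 1].

Step 1: column multipliers v_i = (∏_{j≠i}(α_i − α_j))^{−1} mod 11.
  i = 1 (α = 6): (6−10)(6−8)(6−1)(6−4) = (−4)·(−2)·5·2 = 80 ≡ 3, so v_1 = 3^{−1} = 4 (mod 11).
  i = 2 (α = 10): (10−6)(10−8)(10−1)(10−4) = 4·2·9·6 = 432 ≡ 3, so v_2 = 3^{−1} = 4 (mod 11).
  i = 3 (α = 8): (8−6)(8−10)(8−1)(8−4) = 2·(−2)·7·4 = −112 ≡ 9, so v_3 = 9^{−1} = 5 (mod 11).
  i = 4 (α = 1): (1−6)(1−10)(1−8)(1−4) = (−5)·(−9)·(−7)·(−3) = 945 ≡ 10, so v_4 = 10^{−1} = 10 (mod 11).
  i = 5 (α = 4): (4−6)(4−10)(4−8)(4−1) = (−2)·(−6)·(−4)·3 = −144 ≡ 10, so v_5 = 10^{−1} = 10 (mod 11).
  v = [4, 4, 5, 10, 10].
Step 2: syndromes of r = [6, 5, 0, 10, 9] (all sums mod 11).
  S_0 = Σ v_i r_i = 4·6 + 4·5 + 5·0 + 10·10 + 10·9 = 234 ≡ 3.
  S_1 = Σ v_i α_i r_i = 4·6·6 + 4·10·5 + 5·8·0 + 10·1·10 + 10·4·9 = 804 ≡ 1.
  α_i^2 mod 11 = [3, 1, 9, 1, 5].
  S_2 = Σ v_i α_i^2 r_i = 4·3·6 + 4·1·5 + 5·9·0 + 10·1·10 + 10·5·9 = 642 ≡ 4.
  S = (3, 1, 4) ≠ 0, so r is not a codeword (an error is present).
Step 3: locate the error. For a single error e at position i, S_ℓ = v_i·e·α_i^ℓ, so α_err = S_1/S_0.
  S_0^{−1} = 3^{−1} = 4 (mod 11), so α_err = 1·4 = 4 ≡ 4 = α_5. Error position i = 5.
  Consistency check: S_2/S_1 = 4·1 = 4 ≡ 4 = α_err ✓ (single-error assumption holds).
Step 4: error magnitude e = S_0/v_5 = S_0·∏_{j≠5}(α_5 − α_j) = 3·10 = 30 ≡ 8 (mod 11).
Step 5: correct position 5: c_5 = r_5 − e = 9 − 8 ≡ 1 (mod 11). Hence c = [6, 5, 0, 10, 1].
  Check: interpolating c through the α_i gives m(x) = 2 + 8·x (degree < 2) with m(α_i) = c_i for every i, so c is indeed a codeword.


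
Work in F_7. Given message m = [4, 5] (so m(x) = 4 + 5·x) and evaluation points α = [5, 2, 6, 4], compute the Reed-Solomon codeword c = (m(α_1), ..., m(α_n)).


c = [1, 0, 6, 3]

Message polynomial: m(x) = 4 + 5·x (mod 7).
For each evaluation point α_i, compute m(α_i) mod 7:
  α_1 = 5: Horner steps 5 → 1, so m(5) = 1.
  α_2 = 2: Horner steps 5 → 0, so m(2) = 0.
  α_3 = 6: Horner steps 5 → 6, so m(6) = 6.
  α_4 = 4: Horner steps 5 → 3, so m(4) = 3.
Codeword c = [1, 0, 6, 3] ∈ F_7^4.


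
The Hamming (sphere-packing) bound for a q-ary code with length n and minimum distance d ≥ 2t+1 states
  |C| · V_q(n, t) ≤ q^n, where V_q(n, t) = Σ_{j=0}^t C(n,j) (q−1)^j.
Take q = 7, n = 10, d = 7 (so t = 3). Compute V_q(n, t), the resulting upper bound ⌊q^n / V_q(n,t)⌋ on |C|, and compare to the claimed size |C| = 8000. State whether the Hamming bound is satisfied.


V_q(n, t) = 27601, q^n = 282475249, Hamming bound = 10234, |C| = 8000 ≤ bound (satisfied).

Step 1: Compute V_q(n, t) = Σ_{j=0}^3 C(n, j) (q−1)^j.
  j = 0: C(10,0)·(6)^0 = 1·1 = 1.
  j = 1: C(10,1)·(6)^1 = 10·6 = 60.
  j = 2: C(10,2)·(6)^2 = 45·36 = 1620.
  j = 3: C(10,3)·(6)^3 = 120·216 = 25920.
  V_q(n, t) = 1 + 60 + 1620 + 25920 = 27601.
Step 2: q^n = 7^10 = 282475249.
Step 3: Hamming bound ⌊q^n / V_q(n,t)⌋ = ⌊282475249/27601⌋ = 10234.
Step 4: Compare |C| = 8000 to 10234: satisfied.
The claimed |C| lies below the Hamming bound.


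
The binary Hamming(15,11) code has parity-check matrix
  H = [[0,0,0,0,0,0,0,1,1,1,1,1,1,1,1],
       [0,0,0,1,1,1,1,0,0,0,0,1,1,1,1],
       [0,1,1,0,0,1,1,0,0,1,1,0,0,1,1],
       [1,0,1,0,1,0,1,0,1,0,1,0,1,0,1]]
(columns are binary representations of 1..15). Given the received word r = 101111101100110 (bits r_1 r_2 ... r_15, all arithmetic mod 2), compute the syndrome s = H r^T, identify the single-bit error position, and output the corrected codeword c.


s = (0, 0, 1, 0)^T, error position = 2, corrected codeword c = 111111101100110

Compute s = H r^T mod 2 one row at a time:
  s_1 = 0 + 1 + 1 + 0 + 0 + 1 + 1 + 0 = 4 ≡ 0 (mod 2).
  s_2 = 1 + 1 + 1 + 1 + 0 + 1 + 1 + 0 = 6 ≡ 0 (mod 2).
  s_3 = 0 + 1 + 1 + 1 + 1 + 0 + 1 + 0 = 5 ≡ 1 (mod 2).
  s_4 = 1 + 1 + 1 + 1 + 1 + 0 + 1 + 0 = 6 ≡ 0 (mod 2).
s = (0, 0, 1, 0)^T — this equals column 2 of H (binary 0010), so error is at position 2.
Correct: flip bit 2 of r = 101111101100110 to get c = 111111101100110.


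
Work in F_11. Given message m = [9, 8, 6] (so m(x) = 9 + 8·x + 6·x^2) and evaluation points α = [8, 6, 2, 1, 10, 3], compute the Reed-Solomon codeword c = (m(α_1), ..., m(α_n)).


c = [6, 9, 5, 1, 7, 10]

Message polynomial: m(x) = 9 + 8·x + 6·x^2 (mod 11).
For each evaluation point α_i, compute m(α_i) mod 11:
  α_1 = 8: Horner steps 6 → 1 → 6, so m(8) = 6.
  α_2 = 6: Horner steps 6 → 0 → 9, so m(6) = 9.
  α_3 = 2: Horner steps 6 → 9 → 5, so m(2) = 5.
  α_4 = 1: Horner steps 6 → 3 → 1, so m(1) = 1.
  α_5 = 10: Horner steps 6 → 2 → 7, so m(10) = 7.
  α_6 = 3: Horner steps 6 → 4 → 10, so m(3) = 10.
Codeword c = [6, 9, 5, 1, 7, 10] ∈ F_11^6.


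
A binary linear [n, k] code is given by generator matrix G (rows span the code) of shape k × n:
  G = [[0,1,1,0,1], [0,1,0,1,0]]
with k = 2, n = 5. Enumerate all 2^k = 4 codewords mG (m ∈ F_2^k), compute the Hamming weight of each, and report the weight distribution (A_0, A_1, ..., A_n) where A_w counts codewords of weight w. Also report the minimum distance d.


Weight distribution: A_0 = 1, A_2 = 1, A_3 = 2. Minimum distance d = 2.

Enumerate all 2^2 = 4 messages m ∈ F_2^2.
For each, compute codeword c = mG in F_2^5, then tally its weight.
  m = 00 → c = 00000, weight = 0.
  m = 10 → c = 01101, weight = 3.
  m = 01 → c = 01010, weight = 2.
  m = 11 → c = 00111, weight = 3.
Tally weights:
  weight 0: 1 codewords.
  weight 2: 1 codewords.
  weight 3: 2 codewords.
Minimum distance d = smallest w > 0 with A_w > 0 = 2.
Sanity: Σ A_w = 4 = 2^2 = 4 ✓.


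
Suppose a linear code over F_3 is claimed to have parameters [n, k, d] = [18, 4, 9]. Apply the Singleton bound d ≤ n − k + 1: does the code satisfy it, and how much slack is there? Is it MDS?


Singleton RHS = n − k + 1 = 15, slack = 6, bound satisfied, not MDS.

Singleton bound: d ≤ n − k + 1.
Here n = 18, k = 4, so n − k + 1 = 15.
Given d = 9, check d ≤ 15: YES.
Slack = (n − k + 1) − d = 6.
The code is NOT MDS (slack = 6 > 0).
Description: the claimed parameters are [18, 4, 9]_3; such a code would be non-MDS.


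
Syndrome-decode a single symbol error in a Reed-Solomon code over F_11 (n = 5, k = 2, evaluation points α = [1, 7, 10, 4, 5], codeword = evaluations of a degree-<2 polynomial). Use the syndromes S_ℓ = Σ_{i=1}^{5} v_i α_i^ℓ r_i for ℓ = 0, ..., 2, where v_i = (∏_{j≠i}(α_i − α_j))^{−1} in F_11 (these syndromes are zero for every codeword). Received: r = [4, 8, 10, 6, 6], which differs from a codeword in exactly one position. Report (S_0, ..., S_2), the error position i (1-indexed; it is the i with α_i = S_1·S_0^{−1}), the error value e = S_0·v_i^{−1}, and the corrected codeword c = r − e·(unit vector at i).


S = (2, 10, 6), error at position 5, error magnitude e = 3, c = [4, 8, 10, 6, 3].

Step 1: column multipliers v_i = (∏_{j≠i}(α_i − α_j))^{−1} mod 11.
  i = 1 (α = 1): (1−7)(1−10)(1−4)(1−5) = (−6)·(−9)·(−3)·(−4) = 648 ≡ 10, so v_1 = 10^{−1} = 10 (mod 11).
  i = 2 (α = 7): (7−1)(7−10)(7−4)(7−5) = 6·(−3)·3·2 = −108 ≡ 2, so v_2 = 2^{−1} = 6 (mod 11).
  i = 3 (α = 10): (10−1)(10−7)(10−4)(10−5) = 9·3·6·5 = 810 ≡ 7, so v_3 = 7^{−1} = 8 (mod 11).
  i = 4 (α = 4): (4−1)(4−7)(4−10)(4−5) = 3·(−3)·(−6)·(−1) = −54 ≡ 1, so v_4 = 1^{−1} = 1 (mod 11).
  i = 5 (α = 5): (5−1)(5−7)(5−10)(5−4) = 4·(−2)·(−5)·1 = 40 ≡ 7, so v_5 = 7^{−1} = 8 (mod 11).
  v = [10, 6, 8, 1, 8].
Step 2: syndromes of r = [4, 8, 10, 6, 6] (all sums mod 11).
  S_0 = Σ v_i r_i = 10·4 + 6·8 + 8·10 + 1·6 + 8·6 = 222 ≡ 2.
  S_1 = Σ v_i α_i r_i = 10·1·4 + 6·7·8 + 8·10·10 + 1·4·6 + 8·5·6 = 1440 ≡ 10.
  α_i^2 mod 11 = [1, 5, 1, 5, 3].
  S_2 = Σ v_i α_i^2 r_i = 10·1·4 + 6·5·8 + 8·1·10 + 1·5·6 + 8·3·6 = 534 ≡ 6.
  S = (2, 10, 6) ≠ 0, so r is not a codeword (an error is present).
Step 3: locate the error. For a single error e at position i, S_ℓ = v_i·e·α_i^ℓ, so α_err = S_1/S_0.
  S_0^{−1} = 2^{−1} = 6 (mod 11), so α_err = 10·6 = 60 ≡ 5 = α_5. Error position i = 5.
  Consistency check: S_2/S_1 = 6·10 = 60 ≡ 5 = α_err ✓ (single-error assumption holds).
Step 4: error magnitude e = S_0/v_5 = S_0·∏_{j≠5}(α_5 − α_j) = 2·7 = 14 ≡ 3 (mod 11).
Step 5: correct position 5: c_5 = r_5 − e = 6 − 3 ≡ 3 (mod 11). Hence c = [4, 8, 10, 6, 3].
  Check: interpolating c through the α_i gives m(x) = 7 + 8·x (degree < 2) with m(α_i) = c_i for every i, so c is indeed a codeword.


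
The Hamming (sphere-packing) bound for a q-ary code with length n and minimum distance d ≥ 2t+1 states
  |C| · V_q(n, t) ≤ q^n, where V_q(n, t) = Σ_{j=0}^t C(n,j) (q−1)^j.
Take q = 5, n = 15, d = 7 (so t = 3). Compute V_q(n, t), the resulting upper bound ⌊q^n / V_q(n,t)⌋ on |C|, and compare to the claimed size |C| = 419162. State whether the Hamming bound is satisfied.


V_q(n, t) = 30861, q^n = 30517578125, Hamming bound = 988871, |C| = 419162 ≤ bound (satisfied).

Step 1: Compute V_q(n, t) = Σ_{j=0}^3 C(n, j) (q−1)^j.
  j = 0: C(15,0)·(4)^0 = 1·1 = 1.
  j = 1: C(15,1)·(4)^1 = 15·4 = 60.
  j = 2: C(15,2)·(4)^2 = 105·16 = 1680.
  j = 3: C(15,3)·(4)^3 = 455·64 = 29120.
  V_q(n, t) = 1 + 60 + 1680 + 29120 = 30861.
Step 2: q^n = 5^15 = 30517578125.
Step 3: Hamming bound ⌊q^n / V_q(n,t)⌋ = ⌊30517578125/30861⌋ = 988871.
Step 4: Compare |C| = 419162 to 988871: satisfied.
The claimed |C| lies below the Hamming bound.


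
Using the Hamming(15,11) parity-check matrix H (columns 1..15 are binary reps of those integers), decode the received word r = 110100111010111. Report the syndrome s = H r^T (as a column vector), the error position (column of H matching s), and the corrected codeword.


s = (0, 1, 1, 0)^T, error position = 6, corrected codeword c = 110101111010111

Compute s = H r^T mod 2 one row at a time:
  s_1 = 1 + 1 + 0 + 1 + 0 + 1 + 1 + 1 = 6 ≡ 0 (mod 2).
  s_2 = 1 + 0 + 0 + 1 + 0 + 1 + 1 + 1 = 5 ≡ 1 (mod 2).
  s_3 = 1 + 0 + 0 + 1 + 0 + 1 + 1 + 1 = 5 ≡ 1 (mod 2).
  s_4 = 1 + 0 + 0 + 1 + 1 + 1 + 1 + 1 = 6 ≡ 0 (mod 2).
s = (0, 1, 1, 0)^T — this equals column 6 of H (binary 0110), so error is at position 6.
Correct: flip bit 6 of r = 110100111010111 to get c = 110101111010111.


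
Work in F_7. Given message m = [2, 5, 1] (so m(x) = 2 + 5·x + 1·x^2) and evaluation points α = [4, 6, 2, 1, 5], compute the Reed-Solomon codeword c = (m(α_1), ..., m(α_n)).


c = [3, 5, 2, 1, 3]

Message polynomial: m(x) = 2 + 5·x + 1·x^2 (mod 7).
For each evaluation point α_i, compute m(α_i) mod 7:
  α_1 = 4: Horner steps 1 → 2 → 3, so m(4) = 3.
  α_2 = 6: Horner steps 1 → 4 → 5, so m(6) = 5.
  α_3 = 2: Horner steps 1 → 0 → 2, so m(2) = 2.
  α_4 = 1: Horner steps 1 → 6 → 1, so m(1) = 1.
  α_5 = 5: Horner steps 1 → 3 → 3, so m(5) = 3.
Codeword c = [3, 5, 2, 1, 3] ∈ F_7^5.


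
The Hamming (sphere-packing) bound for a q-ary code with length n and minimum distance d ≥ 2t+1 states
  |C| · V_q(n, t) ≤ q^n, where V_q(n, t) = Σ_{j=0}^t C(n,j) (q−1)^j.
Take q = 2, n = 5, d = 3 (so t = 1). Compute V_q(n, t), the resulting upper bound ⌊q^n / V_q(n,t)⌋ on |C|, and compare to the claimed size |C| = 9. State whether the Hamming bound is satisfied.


V_q(n, t) = 6, q^n = 32, Hamming bound = 5, |C| = 9 > bound (violated).

Step 1: Compute V_q(n, t) = Σ_{j=0}^1 C(n, j) (q−1)^j.
  j = 0: C(5,0)·(1)^0 = 1·1 = 1.
  j = 1: C(5,1)·(1)^1 = 5·1 = 5.
  V_q(n, t) = 1 + 5 = 6.
Step 2: q^n = 2^5 = 32.
Step 3: Hamming bound ⌊q^n / V_q(n,t)⌋ = ⌊32/6⌋ = 5.
Step 4: Compare |C| = 9 to 5: violated.
The claimed |C| lies above the Hamming bound, so no 2-ary code of length 5 with d ≥ 3 can have 9 codewords.


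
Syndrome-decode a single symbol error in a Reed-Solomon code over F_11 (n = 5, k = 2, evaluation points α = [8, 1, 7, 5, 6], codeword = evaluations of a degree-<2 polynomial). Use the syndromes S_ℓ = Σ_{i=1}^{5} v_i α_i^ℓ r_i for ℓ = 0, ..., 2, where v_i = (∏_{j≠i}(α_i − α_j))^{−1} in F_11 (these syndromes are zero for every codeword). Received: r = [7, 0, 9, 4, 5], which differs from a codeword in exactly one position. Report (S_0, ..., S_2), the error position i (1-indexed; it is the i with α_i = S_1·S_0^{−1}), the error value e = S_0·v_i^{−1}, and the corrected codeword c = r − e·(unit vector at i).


S = (8, 1, 7), error at position 3, error magnitude e = 3, c = [7, 0, 6, 4, 5].

Step 1: column multipliers v_i = (∏_{j≠i}(α_i − α_j))^{−1} mod 11.
  i = 1 (α = 8): (8−1)(8−7)(8−5)(8−6) = 7·1·3·2 = 42 ≡ 9, so v_1 = 9^{−1} = 5 (mod 11).
  i = 2 (α = 1): (1−8)(1−7)(1−5)(1−6) = (−7)·(−6)·(−4)·(−5) = 840 ≡ 4, so v_2 = 4^{−1} = 3 (mod 11).
  i = 3 (α = 7): (7−8)(7−1)(7−5)(7−6) = (−1)·6·2·1 = −12 ≡ 10, so v_3 = 10^{−1} = 10 (mod 11).
  i = 4 (α = 5): (5−8)(5−1)(5−7)(5−6) = (−3)·4·(−2)·(−1) = −24 ≡ 9, so v_4 = 9^{−1} = 5 (mod 11).
  i = 5 (α = 6): (6−8)(6−1)(6−7)(6−5) = (−2)·5·(−1)·1 = 10 ≡ 10, so v_5 = 10^{−1} = 10 (mod 11).
  v = [5, 3, 10, 5, 10].
Step 2: syndromes of r = [7, 0, 9, 4, 5] (all sums mod 11).
  S_0 = Σ v_i r_i = 5·7 + 3·0 + 10·9 + 5·4 + 10·5 = 195 ≡ 8.
  S_1 = Σ v_i α_i r_i = 5·8·7 + 3·1·0 + 10·7·9 + 5·5·4 + 10·6·5 = 1310 ≡ 1.
  α_i^2 mod 11 = [9, 1, 5, 3, 3].
  S_2 = Σ v_i α_i^2 r_i = 5·9·7 + 3·1·0 + 10·5·9 + 5·3·4 + 10·3·5 = 975 ≡ 7.
  S = (8, 1, 7) ≠ 0, so r is not a codeword (an error is present).
Step 3: locate the error. For a single error e at position i, S_ℓ = v_i·e·α_i^ℓ, so α_err = S_1/S_0.
  S_0^{−1} = 8^{−1} = 7 (mod 11), so α_err = 1·7 = 7 ≡ 7 = α_3. Error position i = 3.
  Consistency check: S_2/S_1 = 7·1 = 7 ≡ 7 = α_err ✓ (single-error assumption holds).
Step 4: error magnitude e = S_0/v_3 = S_0·∏_{j≠3}(α_3 − α_j) = 8·10 = 80 ≡ 3 (mod 11).
Step 5: correct position 3: c_3 = r_3 − e = 9 − 3 ≡ 6 (mod 11). Hence c = [7, 0, 6, 4, 5].
  Check: interpolating c through the α_i gives m(x) = 10 + 1·x (degree < 2) with m(α_i) = c_i for every i, so c is indeed a codeword.


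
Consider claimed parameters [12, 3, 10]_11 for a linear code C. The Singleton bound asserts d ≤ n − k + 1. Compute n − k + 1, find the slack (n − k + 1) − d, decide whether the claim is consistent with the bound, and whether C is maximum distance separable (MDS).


Singleton RHS = n − k + 1 = 10, slack = 0, bound satisfied, MDS.

Singleton bound: d ≤ n − k + 1.
Here n = 12, k = 3, so n − k + 1 = 10.
Given d = 10, check d ≤ 10: YES.
Slack = (n − k + 1) − d = 0.
The code is MDS (slack = 0).
Description: the claimed parameters are [12, 3, 10]_11; such a code would be MDS (meets Singleton bound).


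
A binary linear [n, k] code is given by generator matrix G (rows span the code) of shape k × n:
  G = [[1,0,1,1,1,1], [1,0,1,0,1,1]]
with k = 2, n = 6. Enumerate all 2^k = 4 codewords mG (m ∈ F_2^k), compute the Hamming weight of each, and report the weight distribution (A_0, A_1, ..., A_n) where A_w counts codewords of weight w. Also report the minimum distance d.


Weight distribution: A_0 = 1, A_1 = 1, A_4 = 1, A_5 = 1. Minimum distance d = 1.

Enumerate all 2^2 = 4 messages m ∈ F_2^2.
For each, compute codeword c = mG in F_2^6, then tally its weight.
  m = 00 → c = 000000, weight = 0.
  m = 10 → c = 101111, weight = 5.
  m = 01 → c = 101011, weight = 4.
  m = 11 → c = 000100, weight = 1.
Tally weights:
  weight 0: 1 codewords.
  weight 1: 1 codewords.
  weight 4: 1 codewords.
  weight 5: 1 codewords.
Minimum distance d = smallest w > 0 with A_w > 0 = 1.
Sanity: Σ A_w = 4 = 2^2 = 4 ✓.


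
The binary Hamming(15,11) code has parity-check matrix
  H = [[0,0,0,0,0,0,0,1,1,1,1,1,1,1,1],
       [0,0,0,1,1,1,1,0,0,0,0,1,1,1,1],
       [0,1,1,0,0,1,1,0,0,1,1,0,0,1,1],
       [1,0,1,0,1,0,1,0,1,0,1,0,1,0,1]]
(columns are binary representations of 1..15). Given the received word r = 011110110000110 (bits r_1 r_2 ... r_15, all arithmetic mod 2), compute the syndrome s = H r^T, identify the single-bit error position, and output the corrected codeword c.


s = (1, 1, 0, 0)^T, error position = 12, corrected codeword c = 011110110001110

Compute s = H r^T mod 2 one row at a time:
  s_1 = 1 + 0 + 0 + 0 + 0 + 1 + 1 + 0 = 3 ≡ 1 (mod 2).
  s_2 = 1 + 1 + 0 + 1 + 0 + 1 + 1 + 0 = 5 ≡ 1 (mod 2).
  s_3 = 1 + 1 + 0 + 1 + 0 + 0 + 1 + 0 = 4 ≡ 0 (mod 2).
  s_4 = 0 + 1 + 1 + 1 + 0 + 0 + 1 + 0 = 4 ≡ 0 (mod 2).
s = (1, 1, 0, 0)^T — this equals column 12 of H (binary 1100), so error is at position 12.
Correct: flip bit 12 of r = 011110110000110 to get c = 011110110001110.


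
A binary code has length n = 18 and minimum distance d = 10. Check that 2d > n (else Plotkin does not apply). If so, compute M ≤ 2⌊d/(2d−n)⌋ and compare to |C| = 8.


Plotkin bound M ≤ 10; given |C| = 8 ≤ bound (satisfied).

Check applicability: 2d = 20, n = 18.
2d − n = 2 > 0, so Plotkin applies.
Compute d/(2d−n) = 10/2 ≈ 5.0000.
⌊d/(2d−n)⌋ = 5.
Plotkin bound: M ≤ 2·5 = 10.
Given |C| = 8, check: satisfied.
This |C| is below the Plotkin bound.


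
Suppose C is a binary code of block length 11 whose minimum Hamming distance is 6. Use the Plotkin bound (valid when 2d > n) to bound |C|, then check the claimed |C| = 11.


Plotkin bound M ≤ 12; given |C| = 11 ≤ bound (satisfied).

Check applicability: 2d = 12, n = 11.
2d − n = 1 > 0, so Plotkin applies.
Compute d/(2d−n) = 6/1 ≈ 6.0000.
⌊d/(2d−n)⌋ = 6.
Plotkin bound: M ≤ 2·6 = 12.
Given |C| = 11, check: satisfied.
This |C| is below the Plotkin bound.


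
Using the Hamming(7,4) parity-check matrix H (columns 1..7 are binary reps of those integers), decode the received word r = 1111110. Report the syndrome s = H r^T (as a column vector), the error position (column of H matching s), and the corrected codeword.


s = (1, 1, 1)^T, error position = 7, corrected codeword c = 1111111

Compute s = H r^T mod 2 one row at a time:
  s_1 = 1 + 1 + 1 + 0 = 3 ≡ 1 (mod 2).
  s_2 = 1 + 1 + 1 + 0 = 3 ≡ 1 (mod 2).
  s_3 = 1 + 1 + 1 + 0 = 3 ≡ 1 (mod 2).
s = (1, 1, 1)^T — this equals column 7 of H (binary 111), so error is at position 7.
Correct: flip bit 7 of r = 1111110 to get c = 1111111.


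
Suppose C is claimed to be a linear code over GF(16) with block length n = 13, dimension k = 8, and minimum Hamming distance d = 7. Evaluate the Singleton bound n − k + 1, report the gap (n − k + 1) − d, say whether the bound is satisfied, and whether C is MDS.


Singleton RHS = n − k + 1 = 6, slack = -1, bound violated (no such code; not MDS).

Singleton bound: d ≤ n − k + 1.
Here n = 13, k = 8, so n − k + 1 = 6.
Given d = 7, check d ≤ 6: NO.
Slack = (n − k + 1) − d = -1.
The slack is negative: d = 7 exceeds n − k + 1 = 6 by 1, so the Singleton bound is violated and no linear [13, 8, 7]_16 code can exist. In particular it is not MDS (MDS requires d = n − k + 1 exactly).
Description: the claimed parameters are [13, 8, 7]_16; such a code would be impossible (violates the Singleton bound).


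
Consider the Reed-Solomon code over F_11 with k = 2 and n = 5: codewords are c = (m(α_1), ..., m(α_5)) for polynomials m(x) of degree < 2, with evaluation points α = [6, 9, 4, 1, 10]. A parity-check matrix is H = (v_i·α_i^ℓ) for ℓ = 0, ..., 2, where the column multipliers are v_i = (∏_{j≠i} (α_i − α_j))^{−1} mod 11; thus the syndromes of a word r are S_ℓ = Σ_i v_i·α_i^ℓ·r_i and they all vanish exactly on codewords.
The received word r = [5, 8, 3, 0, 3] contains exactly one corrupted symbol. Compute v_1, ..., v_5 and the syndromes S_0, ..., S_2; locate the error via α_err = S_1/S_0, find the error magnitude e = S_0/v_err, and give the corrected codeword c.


S = (7, 4, 7), error at position 5, error magnitude e = 5, c = [5, 8, 3, 0, 9].

Step 1: column multipliers v_i = (∏_{j≠i}(α_i − α_j))^{−1} mod 11.
  i = 1 (α = 6): (6−9)(6−4)(6−1)(6−10) = (−3)·2·5·(−4) = 120 ≡ 10, so v_1 = 10^{−1} = 10 (mod 11).
  i = 2 (α = 9): (9−6)(9−4)(9−1)(9−10) = 3·5·8·(−1) = −120 ≡ 1, so v_2 = 1^{−1} = 1 (mod 11).
  i = 3 (α = 4): (4−6)(4−9)(4−1)(4−10) = (−2)·(−5)·3·(−6) = −180 ≡ 7, so v_3 = 7^{−1} = 8 (mod 11).
  i = 4 (α = 1): (1−6)(1−9)(1−4)(1−10) = (−5)·(−8)·(−3)·(−9) = 1080 ≡ 2, so v_4 = 2^{−1} = 6 (mod 11).
  i = 5 (α = 10): (10−6)(10−9)(10−4)(10−1) = 4·1·6·9 = 216 ≡ 7, so v_5 = 7^{−1} = 8 (mod 11).
  v = [10, 1, 8, 6, 8].
Step 2: syndromes of r = [5, 8, 3, 0, 3] (all sums mod 11).
  S_0 = Σ v_i r_i = 10·5 + 1·8 + 8·3 + 6·0 + 8·3 = 106 ≡ 7.
  S_1 = Σ v_i α_i r_i = 10·6·5 + 1·9·8 + 8·4·3 + 6·1·0 + 8·10·3 = 708 ≡ 4.
  α_i^2 mod 11 = [3, 4, 5, 1, 1].
  S_2 = Σ v_i α_i^2 r_i = 10·3·5 + 1·4·8 + 8·5·3 + 6·1·0 + 8·1·3 = 326 ≡ 7.
  S = (7, 4, 7) ≠ 0, so r is not a codeword (an error is present).
Step 3: locate the error. For a single error e at position i, S_ℓ = v_i·e·α_i^ℓ, so α_err = S_1/S_0.
  S_0^{−1} = 7^{−1} = 8 (mod 11), so α_err = 4·8 = 32 ≡ 10 = α_5. Error position i = 5.
  Consistency check: S_2/S_1 = 7·3 = 21 ≡ 10 = α_err ✓ (single-error assumption holds).
Step 4: error magnitude e = S_0/v_5 = S_0·∏_{j≠5}(α_5 − α_j) = 7·7 = 49 ≡ 5 (mod 11).
Step 5: correct position 5: c_5 = r_5 − e = 3 − 5 ≡ 9 (mod 11). Hence c = [5, 8, 3, 0, 9].
  Check: interpolating c through the α_i gives m(x) = 10 + 1·x (degree < 2) with m(α_i) = c_i for every i, so c is indeed a codeword.


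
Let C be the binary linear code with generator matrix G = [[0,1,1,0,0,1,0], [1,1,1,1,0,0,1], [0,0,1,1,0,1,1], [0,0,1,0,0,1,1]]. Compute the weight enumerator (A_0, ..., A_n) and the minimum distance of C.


Weight distribution: A_0 = 1, A_1 = 1, A_2 = 2, A_3 = 6, A_4 = 5, A_5 = 1. Minimum distance d = 1.

Enumerate all 2^4 = 16 messages m ∈ F_2^4.
For each, compute codeword c = mG in F_2^7, then tally its weight.
  m = 0000 → c = 0000000, weight = 0.
  m = 1000 → c = 0110010, weight = 3.
  m = 0100 → c = 1111001, weight = 5.
  m = 1100 → c = 1001011, weight = 4.
  m = 0010 → c = 0011011, weight = 4.
  m = 1010 → c = 0101001, weight = 3.
  m = 0110 → c = 1100010, weight = 3.
  m = 1110 → c = 1010000, weight = 2.
  m = 0001 → c = 0010011, weight = 3.
  m = 1001 → c = 0100001, weight = 2.
  m = 0101 → c = 1101010, weight = 4.
  m = 1101 → c = 1011000, weight = 3.
  m = 0011 → c = 0001000, weight = 1.
  m = 1011 → c = 0111010, weight = 4.
  m = 0111 → c = 1110001, weight = 4.
  m = 1111 → c = 1000011, weight = 3.
Tally weights:
  weight 0: 1 codewords.
  weight 1: 1 codewords.
  weight 2: 2 codewords.
  weight 3: 6 codewords.
  weight 4: 5 codewords.
  weight 5: 1 codewords.
Minimum distance d = smallest w > 0 with A_w > 0 = 1.
Sanity: Σ A_w = 16 = 2^4 = 16 ✓.


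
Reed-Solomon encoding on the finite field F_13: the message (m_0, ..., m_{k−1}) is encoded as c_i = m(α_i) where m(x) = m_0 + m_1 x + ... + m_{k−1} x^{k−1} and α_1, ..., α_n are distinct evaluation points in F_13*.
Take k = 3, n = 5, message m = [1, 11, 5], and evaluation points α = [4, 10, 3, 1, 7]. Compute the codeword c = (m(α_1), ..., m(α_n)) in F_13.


c = [8, 0, 1, 4, 11]

Message polynomial: m(x) = 1 + 11·x + 5·x^2 (mod 13).
For each evaluation point α_i, compute m(α_i) mod 13:
  α_1 = 4: Horner steps 5 → 5 → 8, so m(4) = 8.
  α_2 = 10: Horner steps 5 → 9 → 0, so m(10) = 0.
  α_3 = 3: Horner steps 5 → 0 → 1, so m(3) = 1.
  α_4 = 1: Horner steps 5 → 3 → 4, so m(1) = 4.
  α_5 = 7: Horner steps 5 → 7 → 11, so m(7) = 11.
Codeword c = [8, 0, 1, 4, 11] ∈ F_13^5.


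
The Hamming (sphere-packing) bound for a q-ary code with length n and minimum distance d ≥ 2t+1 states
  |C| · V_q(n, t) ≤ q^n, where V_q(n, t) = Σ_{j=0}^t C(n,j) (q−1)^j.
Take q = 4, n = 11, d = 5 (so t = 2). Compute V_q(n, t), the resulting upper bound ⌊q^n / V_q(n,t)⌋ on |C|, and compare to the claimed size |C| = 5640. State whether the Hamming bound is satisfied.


V_q(n, t) = 529, q^n = 4194304, Hamming bound = 7928, |C| = 5640 ≤ bound (satisfied).

Step 1: Compute V_q(n, t) = Σ_{j=0}^2 C(n, j) (q−1)^j.
  j = 0: C(11,0)·(3)^0 = 1·1 = 1.
  j = 1: C(11,1)·(3)^1 = 11·3 = 33.
  j = 2: C(11,2)·(3)^2 = 55·9 = 495.
  V_q(n, t) = 1 + 33 + 495 = 529.
Step 2: q^n = 4^11 = 4194304.
Step 3: Hamming bound ⌊q^n / V_q(n,t)⌋ = ⌊4194304/529⌋ = 7928.
Step 4: Compare |C| = 5640 to 7928: satisfied.
The claimed |C| lies below the Hamming bound.


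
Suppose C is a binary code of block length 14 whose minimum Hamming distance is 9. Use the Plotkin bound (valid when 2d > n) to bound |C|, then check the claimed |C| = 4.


Plotkin bound M ≤ 4; given |C| = 4 ≤ bound (satisfied).

Check applicability: 2d = 18, n = 14.
2d − n = 4 > 0, so Plotkin applies.
Compute d/(2d−n) = 9/4 ≈ 2.2500.
⌊d/(2d−n)⌋ = 2.
Plotkin bound: M ≤ 2·2 = 4.
Given |C| = 4, check: satisfied.
This |C| is at the Plotkin bound.


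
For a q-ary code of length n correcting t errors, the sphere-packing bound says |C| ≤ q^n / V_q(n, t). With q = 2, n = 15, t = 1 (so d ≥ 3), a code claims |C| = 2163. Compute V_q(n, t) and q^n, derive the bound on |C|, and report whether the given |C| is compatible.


V_q(n, t) = 16, q^n = 32768, Hamming bound = 2048, |C| = 2163 > bound (violated).

Step 1: Compute V_q(n, t) = Σ_{j=0}^1 C(n, j) (q−1)^j.
  j = 0: C(15,0)·(1)^0 = 1·1 = 1.
  j = 1: C(15,1)·(1)^1 = 15·1 = 15.
  V_q(n, t) = 1 + 15 = 16.
Step 2: q^n = 2^15 = 32768.
Step 3: Hamming bound ⌊q^n / V_q(n,t)⌋ = ⌊32768/16⌋ = 2048.
Step 4: Compare |C| = 2163 to 2048: violated.
The claimed |C| lies above the Hamming bound, so no 2-ary code of length 15 with d ≥ 3 can have 2163 codewords.


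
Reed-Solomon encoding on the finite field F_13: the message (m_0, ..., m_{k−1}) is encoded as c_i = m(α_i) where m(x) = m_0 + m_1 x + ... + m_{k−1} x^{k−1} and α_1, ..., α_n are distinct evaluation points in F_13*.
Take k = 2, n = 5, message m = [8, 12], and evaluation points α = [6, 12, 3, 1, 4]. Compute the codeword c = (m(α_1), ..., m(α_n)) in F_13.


c = [2, 9, 5, 7, 4]

Message polynomial: m(x) = 8 + 12·x (mod 13).
For each evaluation point α_i, compute m(α_i) mod 13:
  α_1 = 6: Horner steps 12 → 2, so m(6) = 2.
  α_2 = 12: Horner steps 12 → 9, so m(12) = 9.
  α_3 = 3: Horner steps 12 → 5, so m(3) = 5.
  α_4 = 1: Horner steps 12 → 7, so m(1) = 7.
  α_5 = 4: Horner steps 12 → 4, so m(4) = 4.
Codeword c = [2, 9, 5, 7, 4] ∈ F_13^5.


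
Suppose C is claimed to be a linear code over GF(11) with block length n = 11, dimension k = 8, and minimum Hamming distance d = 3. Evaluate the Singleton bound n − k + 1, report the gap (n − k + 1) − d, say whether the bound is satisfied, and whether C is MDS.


Singleton RHS = n − k + 1 = 4, slack = 1, bound satisfied, not MDS.

Singleton bound: d ≤ n − k + 1.
Here n = 11, k = 8, so n − k + 1 = 4.
Given d = 3, check d ≤ 4: YES.
Slack = (n − k + 1) − d = 1.
The code is NOT MDS (slack = 1 > 0).
Description: the claimed parameters are [11, 8, 3]_11; such a code would be non-MDS.


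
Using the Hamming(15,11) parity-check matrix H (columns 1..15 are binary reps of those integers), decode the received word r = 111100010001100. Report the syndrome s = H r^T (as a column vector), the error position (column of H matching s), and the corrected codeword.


s = (1, 1, 0, 1)^T, error position = 13, corrected codeword c = 111100010001000

Compute s = H r^T mod 2 one row at a time:
  s_1 = 1 + 0 + 0 + 0 + 1 + 1 + 0 + 0 = 3 ≡ 1 (mod 2).
  s_2 = 1 + 0 + 0 + 0 + 1 + 1 + 0 + 0 = 3 ≡ 1 (mod 2).
  s_3 = 1 + 1 + 0 + 0 + 0 + 0 + 0 + 0 = 2 ≡ 0 (mod 2).
  s_4 = 1 + 1 + 0 + 0 + 0 + 0 + 1 + 0 = 3 ≡ 1 (mod 2).
s = (1, 1, 0, 1)^T — this equals column 13 of H (binary 1101), so error is at position 13.
Correct: flip bit 13 of r = 111100010001100 to get c = 111100010001000.


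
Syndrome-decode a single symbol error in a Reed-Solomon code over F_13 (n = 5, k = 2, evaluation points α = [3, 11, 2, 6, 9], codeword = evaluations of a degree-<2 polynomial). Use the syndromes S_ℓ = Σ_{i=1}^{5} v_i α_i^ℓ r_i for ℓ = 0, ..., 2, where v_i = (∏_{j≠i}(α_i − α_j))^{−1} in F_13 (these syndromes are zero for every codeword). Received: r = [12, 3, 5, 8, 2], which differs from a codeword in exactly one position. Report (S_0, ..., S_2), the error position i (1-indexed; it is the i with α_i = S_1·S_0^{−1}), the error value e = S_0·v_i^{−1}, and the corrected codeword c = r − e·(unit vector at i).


S = (6, 10, 8), error at position 4, error magnitude e = 1, c = [12, 3, 5, 7, 2].

Step 1: column multipliers v_i = (∏_{j≠i}(α_i − α_j))^{−1} mod 13.
  i = 1 (α = 3): (3−11)(3−2)(3−6)(3−9) = (−8)·1·(−3)·(−6) = −144 ≡ 12, so v_1 = 12^{−1} = 12 (mod 13).
  i = 2 (α = 11): (11−3)(11−2)(11−6)(11−9) = 8·9·5·2 = 720 ≡ 5, so v_2 = 5^{−1} = 8 (mod 13).
  i = 3 (α = 2): (2−3)(2−11)(2−6)(2−9) = (−1)·(−9)·(−4)·(−7) = 252 ≡ 5, so v_3 = 5^{−1} = 8 (mod 13).
  i = 4 (α = 6): (6−3)(6−11)(6−2)(6−9) = 3·(−5)·4·(−3) = 180 ≡ 11, so v_4 = 11^{−1} = 6 (mod 13).
  i = 5 (α = 9): (9−3)(9−11)(9−2)(9−6) = 6·(−2)·7·3 = −252 ≡ 8, so v_5 = 8^{−1} = 5 (mod 13).
  v = [12, 8, 8, 6, 5].
Step 2: syndromes of r = [12, 3, 5, 8, 2] (all sums mod 13).
  S_0 = Σ v_i r_i = 12·12 + 8·3 + 8·5 + 6·8 + 5·2 = 266 ≡ 6.
  S_1 = Σ v_i α_i r_i = 12·3·12 + 8·11·3 + 8·2·5 + 6·6·8 + 5·9·2 = 1154 ≡ 10.
  α_i^2 mod 13 = [9, 4, 4, 10, 3].
  S_2 = Σ v_i α_i^2 r_i = 12·9·12 + 8·4·3 + 8·4·5 + 6·10·8 + 5·3·2 = 2062 ≡ 8.
  S = (6, 10, 8) ≠ 0, so r is not a codeword (an error is present).
Step 3: locate the error. For a single error e at position i, S_ℓ = v_i·e·α_i^ℓ, so α_err = S_1/S_0.
  S_0^{−1} = 6^{−1} = 11 (mod 13), so α_err = 10·11 = 110 ≡ 6 = α_4. Error position i = 4.
  Consistency check: S_2/S_1 = 8·4 = 32 ≡ 6 = α_err ✓ (single-error assumption holds).
Step 4: error magnitude e = S_0/v_4 = S_0·∏_{j≠4}(α_4 − α_j) = 6·11 = 66 ≡ 1 (mod 13).
Step 5: correct position 4: c_4 = r_4 − e = 8 − 1 ≡ 7 (mod 13). Hence c = [12, 3, 5, 7, 2].
  Check: interpolating c through the α_i gives m(x) = 4 + 7·x (degree < 2) with m(α_i) = c_i for every i, so c is indeed a codeword.


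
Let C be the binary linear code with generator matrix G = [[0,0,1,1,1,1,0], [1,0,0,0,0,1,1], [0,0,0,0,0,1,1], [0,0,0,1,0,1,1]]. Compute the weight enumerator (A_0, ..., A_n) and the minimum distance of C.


Weight distribution: A_0 = 1, A_1 = 2, A_2 = 2, A_3 = 4, A_4 = 5, A_5 = 2. Minimum distance d = 1.

Enumerate all 2^4 = 16 messages m ∈ F_2^4.
For each, compute codeword c = mG in F_2^7, then tally its weight.
  m = 0000 → c = 0000000, weight = 0.
  m = 1000 → c = 0011110, weight = 4.
  m = 0100 → c = 1000011, weight = 3.
  m = 1100 → c = 1011101, weight = 5.
  m = 0010 → c = 0000011, weight = 2.
  m = 1010 → c = 0011101, weight = 4.
  m = 0110 → c = 1000000, weight = 1.
  m = 1110 → c = 1011110, weight = 5.
  m = 0001 → c = 0001011, weight = 3.
  m = 1001 → c = 0010101, weight = 3.
  m = 0101 → c = 1001000, weight = 2.
  m = 1101 → c = 1010110, weight = 4.
  m = 0011 → c = 0001000, weight = 1.
  m = 1011 → c = 0010110, weight = 3.
  m = 0111 → c = 1001011, weight = 4.
  m = 1111 → c = 1010101, weight = 4.
Tally weights:
  weight 0: 1 codewords.
  weight 1: 2 codewords.
  weight 2: 2 codewords.
  weight 3: 4 codewords.
  weight 4: 5 codewords.
  weight 5: 2 codewords.
Minimum distance d = smallest w > 0 with A_w > 0 = 1.
Sanity: Σ A_w = 16 = 2^4 = 16 ✓.


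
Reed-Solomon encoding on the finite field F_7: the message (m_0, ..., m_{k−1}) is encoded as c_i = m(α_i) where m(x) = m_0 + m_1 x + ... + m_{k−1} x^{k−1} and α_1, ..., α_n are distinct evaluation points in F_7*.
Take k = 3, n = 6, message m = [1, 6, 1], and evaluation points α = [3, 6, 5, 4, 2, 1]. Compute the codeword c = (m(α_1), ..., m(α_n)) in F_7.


c = [0, 3, 0, 6, 3, 1]

Message polynomial: m(x) = 1 + 6·x + 1·x^2 (mod 7).
For each evaluation point α_i, compute m(α_i) mod 7:
  α_1 = 3: Horner steps 1 → 2 → 0, so m(3) = 0.
  α_2 = 6: Horner steps 1 → 5 → 3, so m(6) = 3.
  α_3 = 5: Horner steps 1 → 4 → 0, so m(5) = 0.
  α_4 = 4: Horner steps 1 → 3 → 6, so m(4) = 6.
  α_5 = 2: Horner steps 1 → 1 → 3, so m(2) = 3.
  α_6 = 1: Horner steps 1 → 0 → 1, so m(1) = 1.
Codeword c = [0, 3, 0, 6, 3, 1] ∈ F_7^6.


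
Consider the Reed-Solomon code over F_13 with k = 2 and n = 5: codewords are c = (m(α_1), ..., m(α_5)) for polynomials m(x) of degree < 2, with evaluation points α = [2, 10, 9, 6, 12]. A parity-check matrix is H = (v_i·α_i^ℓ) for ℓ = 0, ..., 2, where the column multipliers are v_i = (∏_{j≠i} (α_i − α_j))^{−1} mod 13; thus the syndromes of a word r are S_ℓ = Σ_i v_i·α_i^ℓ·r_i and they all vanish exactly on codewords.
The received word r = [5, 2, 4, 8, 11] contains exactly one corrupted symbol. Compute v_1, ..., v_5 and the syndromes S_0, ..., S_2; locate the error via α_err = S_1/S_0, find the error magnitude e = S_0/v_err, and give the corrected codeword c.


S = (1, 6, 10), error at position 4, error magnitude e = 11, c = [5, 2, 4, 10, 11].

Step 1: column multipliers v_i = (∏_{j≠i}(α_i − α_j))^{−1} mod 13.
  i = 1 (α = 2): (2−10)(2−9)(2−6)(2−12) = (−8)·(−7)·(−4)·(−10) = 2240 ≡ 4, so v_1 = 4^{−1} = 10 (mod 13).
  i = 2 (α = 10): (10−2)(10−9)(10−6)(10−12) = 8·1·4·(−2) = −64 ≡ 1, so v_2 = 1^{−1} = 1 (mod 13).
  i = 3 (α = 9): (9−2)(9−10)(9−6)(9−12) = 7·(−1)·3·(−3) = 63 ≡ 11, so v_3 = 11^{−1} = 6 (mod 13).
  i = 4 (α = 6): (6−2)(6−10)(6−9)(6−12) = 4·(−4)·(−3)·(−6) = −288 ≡ 11, so v_4 = 11^{−1} = 6 (mod 13).
  i = 5 (α = 12): (12−2)(12−10)(12−9)(12−6) = 10·2·3·6 = 360 ≡ 9, so v_5 = 9^{−1} = 3 (mod 13).
  v = [10, 1, 6, 6, 3].
Step 2: syndromes of r = [5, 2, 4, 8, 11] (all sums mod 13).
  S_0 = Σ v_i r_i = 10·5 + 1·2 + 6·4 + 6·8 + 3·11 = 157 ≡ 1.
  S_1 = Σ v_i α_i r_i = 10·2·5 + 1·10·2 + 6·9·4 + 6·6·8 + 3·12·11 = 1020 ≡ 6.
  α_i^2 mod 13 = [4, 9, 3, 10, 1].
  S_2 = Σ v_i α_i^2 r_i = 10·4·5 + 1·9·2 + 6·3·4 + 6·10·8 + 3·1·11 = 803 ≡ 10.
  S = (1, 6, 10) ≠ 0, so r is not a codeword (an error is present).
Step 3: locate the error. For a single error e at position i, S_ℓ = v_i·e·α_i^ℓ, so α_err = S_1/S_0.
  S_0^{−1} = 1^{−1} = 1 (mod 13), so α_err = 6·1 = 6 ≡ 6 = α_4. Error position i = 4.
  Consistency check: S_2/S_1 = 10·11 = 110 ≡ 6 = α_err ✓ (single-error assumption holds).
Step 4: error magnitude e = S_0/v_4 = S_0·∏_{j≠4}(α_4 − α_j) = 1·11 = 11 ≡ 11 (mod 13).
Step 5: correct position 4: c_4 = r_4 − e = 8 − 11 ≡ 10 (mod 13). Hence c = [5, 2, 4, 10, 11].
  Check: interpolating c through the α_i gives m(x) = 9 + 11·x (degree < 2) with m(α_i) = c_i for every i, so c is indeed a codeword.


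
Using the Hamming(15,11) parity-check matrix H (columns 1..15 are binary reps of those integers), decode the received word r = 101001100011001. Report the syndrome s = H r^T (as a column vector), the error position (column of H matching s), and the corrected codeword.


s = (1, 0, 1, 1)^T, error position = 11, corrected codeword c = 101001100001001

Compute s = H r^T mod 2 one row at a time:
  s_1 = 0 + 0 + 0 + 1 + 1 + 0 + 0 + 1 = 3 ≡ 1 (mod 2).
  s_2 = 0 + 0 + 1 + 1 + 1 + 0 + 0 + 1 = 4 ≡ 0 (mod 2).
  s_3 = 0 + 1 + 1 + 1 + 0 + 1 + 0 + 1 = 5 ≡ 1 (mod 2).
  s_4 = 1 + 1 + 0 + 1 + 0 + 1 + 0 + 1 = 5 ≡ 1 (mod 2).
s = (1, 0, 1, 1)^T — this equals column 11 of H (binary 1011), so error is at position 11.
Correct: flip bit 11 of r = 101001100011001 to get c = 101001100001001.


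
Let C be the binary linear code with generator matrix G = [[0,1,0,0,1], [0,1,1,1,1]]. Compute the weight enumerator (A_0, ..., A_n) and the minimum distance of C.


Weight distribution: A_0 = 1, A_2 = 2, A_4 = 1. Minimum distance d = 2.

Enumerate all 2^2 = 4 messages m ∈ F_2^2.
For each, compute codeword c = mG in F_2^5, then tally its weight.
  m = 00 → c = 00000, weight = 0.
  m = 10 → c = 01001, weight = 2.
  m = 01 → c = 01111, weight = 4.
  m = 11 → c = 00110, weight = 2.
Tally weights:
  weight 0: 1 codewords.
  weight 2: 2 codewords.
  weight 4: 1 codewords.
Minimum distance d = smallest w > 0 with A_w > 0 = 2.
Sanity: Σ A_w = 4 = 2^2 = 4 ✓.


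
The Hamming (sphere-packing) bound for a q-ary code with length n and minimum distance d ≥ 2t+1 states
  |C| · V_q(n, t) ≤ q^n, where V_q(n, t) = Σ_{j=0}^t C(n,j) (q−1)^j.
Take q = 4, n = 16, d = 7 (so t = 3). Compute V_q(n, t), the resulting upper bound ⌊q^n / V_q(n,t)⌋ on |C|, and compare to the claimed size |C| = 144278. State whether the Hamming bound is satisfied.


V_q(n, t) = 16249, q^n = 4294967296, Hamming bound = 264321, |C| = 144278 ≤ bound (satisfied).

Step 1: Compute V_q(n, t) = Σ_{j=0}^3 C(n, j) (q−1)^j.
  j = 0: C(16,0)·(3)^0 = 1·1 = 1.
  j = 1: C(16,1)·(3)^1 = 16·3 = 48.
  j = 2: C(16,2)·(3)^2 = 120·9 = 1080.
  j = 3: C(16,3)·(3)^3 = 560·27 = 15120.
  V_q(n, t) = 1 + 48 + 1080 + 15120 = 16249.
Step 2: q^n = 4^16 = 4294967296.
Step 3: Hamming bound ⌊q^n / V_q(n,t)⌋ = ⌊4294967296/16249⌋ = 264321.
Step 4: Compare |C| = 144278 to 264321: satisfied.
The claimed |C| lies below the Hamming bound.


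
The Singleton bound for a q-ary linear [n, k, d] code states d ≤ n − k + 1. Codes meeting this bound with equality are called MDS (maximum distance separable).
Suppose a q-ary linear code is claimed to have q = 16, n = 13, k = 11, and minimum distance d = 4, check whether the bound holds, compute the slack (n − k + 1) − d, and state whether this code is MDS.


Singleton RHS = n − k + 1 = 3, slack = -1, bound violated (no such code; not MDS).

Singleton bound: d ≤ n − k + 1.
Here n = 13, k = 11, so n − k + 1 = 3.
Given d = 4, check d ≤ 3: NO.
Slack = (n − k + 1) − d = -1.
The slack is negative: d = 4 exceeds n − k + 1 = 3 by 1, so the Singleton bound is violated and no linear [13, 11, 4]_16 code can exist. In particular it is not MDS (MDS requires d = n − k + 1 exactly).
Description: the claimed parameters are [13, 11, 4]_16; such a code would be impossible (violates the Singleton bound).


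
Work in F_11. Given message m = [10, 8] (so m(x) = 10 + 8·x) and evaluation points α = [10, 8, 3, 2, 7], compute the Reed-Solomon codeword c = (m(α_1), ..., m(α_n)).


c = [2, 8, 1, 4, 0]

Message polynomial: m(x) = 10 + 8·x (mod 11).
For each evaluation point α_i, compute m(α_i) mod 11:
  α_1 = 10: Horner steps 8 → 2, so m(10) = 2.
  α_2 = 8: Horner steps 8 → 8, so m(8) = 8.
  α_3 = 3: Horner steps 8 → 1, so m(3) = 1.
  α_4 = 2: Horner steps 8 → 4, so m(2) = 4.
  α_5 = 7: Horner steps 8 → 0, so m(7) = 0.
Codeword c = [2, 8, 1, 4, 0] ∈ F_11^5.


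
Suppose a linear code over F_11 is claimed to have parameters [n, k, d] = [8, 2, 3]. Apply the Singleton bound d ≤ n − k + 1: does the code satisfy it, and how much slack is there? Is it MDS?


Singleton RHS = n − k + 1 = 7, slack = 4, bound satisfied, not MDS.

Singleton bound: d ≤ n − k + 1.
Here n = 8, k = 2, so n − k + 1 = 7.
Given d = 3, check d ≤ 7: YES.
Slack = (n − k + 1) − d = 4.
The code is NOT MDS (slack = 4 > 0).
Description: the claimed parameters are [8, 2, 3]_11; such a code would be non-MDS.
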